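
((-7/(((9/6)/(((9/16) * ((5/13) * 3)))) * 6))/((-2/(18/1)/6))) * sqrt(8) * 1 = 2835 * sqrt(2)/52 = 77.10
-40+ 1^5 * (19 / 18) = -701 / 18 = -38.94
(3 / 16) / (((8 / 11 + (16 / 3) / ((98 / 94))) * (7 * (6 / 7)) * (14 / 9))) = 2079 / 604672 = 0.00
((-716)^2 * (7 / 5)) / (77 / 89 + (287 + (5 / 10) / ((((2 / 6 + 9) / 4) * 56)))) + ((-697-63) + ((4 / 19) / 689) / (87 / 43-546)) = 17767363225015623244 / 10251120118974345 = 1733.21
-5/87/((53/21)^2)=-735/81461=-0.01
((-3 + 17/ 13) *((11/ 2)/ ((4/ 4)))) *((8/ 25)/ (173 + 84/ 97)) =-93896/ 5481125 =-0.02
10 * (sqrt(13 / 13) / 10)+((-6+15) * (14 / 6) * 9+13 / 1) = 203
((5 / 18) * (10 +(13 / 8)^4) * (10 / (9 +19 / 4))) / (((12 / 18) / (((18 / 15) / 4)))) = 1.54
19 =19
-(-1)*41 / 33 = 41 / 33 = 1.24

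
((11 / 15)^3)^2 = 1771561 / 11390625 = 0.16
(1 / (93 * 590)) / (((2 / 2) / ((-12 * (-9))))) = 18 / 9145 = 0.00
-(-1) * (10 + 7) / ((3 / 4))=68 / 3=22.67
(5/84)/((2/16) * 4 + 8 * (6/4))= 1/210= 0.00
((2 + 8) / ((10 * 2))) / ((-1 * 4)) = -1 / 8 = -0.12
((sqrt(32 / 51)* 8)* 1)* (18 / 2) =96* sqrt(102) / 17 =57.03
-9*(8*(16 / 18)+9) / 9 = -145 / 9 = -16.11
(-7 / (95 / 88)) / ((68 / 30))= -924 / 323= -2.86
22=22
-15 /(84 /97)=-485 /28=-17.32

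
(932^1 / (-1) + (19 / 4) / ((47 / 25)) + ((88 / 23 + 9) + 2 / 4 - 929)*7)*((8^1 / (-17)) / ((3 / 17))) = 63469322 / 3243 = 19571.18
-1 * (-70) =70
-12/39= -4/13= -0.31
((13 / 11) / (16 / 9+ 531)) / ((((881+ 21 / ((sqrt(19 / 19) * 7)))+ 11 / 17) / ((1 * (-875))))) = -5525 / 2518197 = -0.00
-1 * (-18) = 18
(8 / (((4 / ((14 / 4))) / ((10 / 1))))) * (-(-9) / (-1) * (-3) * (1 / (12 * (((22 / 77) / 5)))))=2756.25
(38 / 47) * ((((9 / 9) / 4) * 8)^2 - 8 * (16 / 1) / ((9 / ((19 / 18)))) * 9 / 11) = -31160 / 4653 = -6.70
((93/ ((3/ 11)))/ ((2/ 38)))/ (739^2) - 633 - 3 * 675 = -1451583139/ 546121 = -2657.99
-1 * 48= -48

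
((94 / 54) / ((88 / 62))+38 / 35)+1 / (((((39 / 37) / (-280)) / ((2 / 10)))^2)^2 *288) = 27665.87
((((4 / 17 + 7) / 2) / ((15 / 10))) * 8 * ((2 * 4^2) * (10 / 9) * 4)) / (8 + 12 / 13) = 307.52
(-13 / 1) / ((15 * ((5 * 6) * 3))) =-0.01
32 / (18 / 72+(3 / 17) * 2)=2176 / 41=53.07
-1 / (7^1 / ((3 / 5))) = -3 / 35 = -0.09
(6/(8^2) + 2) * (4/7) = 67/56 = 1.20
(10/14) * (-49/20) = -7/4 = -1.75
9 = 9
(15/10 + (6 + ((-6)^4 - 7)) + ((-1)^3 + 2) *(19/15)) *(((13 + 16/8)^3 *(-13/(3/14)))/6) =-88572575/2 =-44286287.50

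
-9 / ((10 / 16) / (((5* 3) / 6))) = -36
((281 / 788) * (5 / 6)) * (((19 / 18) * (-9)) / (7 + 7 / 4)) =-5339 / 16548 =-0.32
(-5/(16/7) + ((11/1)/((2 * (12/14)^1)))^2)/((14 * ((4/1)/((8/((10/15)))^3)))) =1203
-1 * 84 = -84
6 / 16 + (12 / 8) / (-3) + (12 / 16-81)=-80.38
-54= -54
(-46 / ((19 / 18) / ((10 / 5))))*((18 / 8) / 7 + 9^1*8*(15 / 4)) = -3133566 / 133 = -23560.65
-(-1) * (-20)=-20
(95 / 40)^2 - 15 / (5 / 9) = -1367 / 64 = -21.36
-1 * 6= -6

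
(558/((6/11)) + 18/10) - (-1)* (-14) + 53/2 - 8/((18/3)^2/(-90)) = 10573/10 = 1057.30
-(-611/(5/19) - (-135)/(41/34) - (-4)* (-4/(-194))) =43941203/19885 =2209.77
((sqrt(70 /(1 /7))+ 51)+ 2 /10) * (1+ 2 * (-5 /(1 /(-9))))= 637 * sqrt(10)+ 23296 /5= 6673.57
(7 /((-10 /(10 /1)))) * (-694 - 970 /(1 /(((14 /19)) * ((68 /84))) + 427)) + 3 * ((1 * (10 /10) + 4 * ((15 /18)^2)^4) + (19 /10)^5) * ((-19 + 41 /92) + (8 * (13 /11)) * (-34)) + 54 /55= -524362586161871551 /23460386400000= -22350.98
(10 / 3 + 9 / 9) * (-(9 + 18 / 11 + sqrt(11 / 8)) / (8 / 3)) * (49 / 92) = -74529 / 8096- 637 * sqrt(22) / 2944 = -10.22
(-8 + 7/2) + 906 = 1803/2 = 901.50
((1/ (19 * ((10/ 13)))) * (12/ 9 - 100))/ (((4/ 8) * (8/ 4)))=-1924/ 285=-6.75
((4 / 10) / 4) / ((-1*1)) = -1 / 10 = -0.10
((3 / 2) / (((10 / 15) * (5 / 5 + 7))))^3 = 729 / 32768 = 0.02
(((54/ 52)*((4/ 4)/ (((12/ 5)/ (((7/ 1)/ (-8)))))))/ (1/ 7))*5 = -13.25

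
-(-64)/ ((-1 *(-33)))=64/ 33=1.94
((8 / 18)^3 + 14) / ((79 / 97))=12610 / 729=17.30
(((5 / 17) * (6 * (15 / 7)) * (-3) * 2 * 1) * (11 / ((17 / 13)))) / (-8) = 96525 / 4046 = 23.86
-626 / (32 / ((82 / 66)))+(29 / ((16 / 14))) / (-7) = -14747 / 528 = -27.93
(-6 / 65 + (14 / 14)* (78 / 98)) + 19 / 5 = 14344 / 3185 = 4.50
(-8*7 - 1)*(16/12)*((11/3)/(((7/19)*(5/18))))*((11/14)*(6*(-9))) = 28305288/245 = 115531.79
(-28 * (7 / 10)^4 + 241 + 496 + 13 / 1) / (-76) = -1858193 / 190000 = -9.78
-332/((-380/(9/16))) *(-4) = -747/380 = -1.97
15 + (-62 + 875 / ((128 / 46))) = 267.45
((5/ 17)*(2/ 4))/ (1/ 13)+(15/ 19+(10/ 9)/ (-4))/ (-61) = 337520/ 177327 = 1.90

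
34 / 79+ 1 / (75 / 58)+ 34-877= -4987643 / 5925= -841.80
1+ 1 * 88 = 89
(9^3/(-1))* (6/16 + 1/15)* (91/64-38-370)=335124459/2560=130907.99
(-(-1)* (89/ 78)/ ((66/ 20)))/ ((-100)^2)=89/ 2574000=0.00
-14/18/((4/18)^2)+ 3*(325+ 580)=10797/4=2699.25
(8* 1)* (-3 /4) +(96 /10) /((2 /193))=4602 /5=920.40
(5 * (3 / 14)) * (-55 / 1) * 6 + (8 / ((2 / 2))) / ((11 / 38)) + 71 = -19630 / 77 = -254.94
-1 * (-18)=18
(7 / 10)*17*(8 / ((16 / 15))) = 357 / 4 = 89.25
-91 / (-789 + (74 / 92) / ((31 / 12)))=64883 / 562335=0.12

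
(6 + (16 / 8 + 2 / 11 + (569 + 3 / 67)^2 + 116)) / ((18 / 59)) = 1061790.68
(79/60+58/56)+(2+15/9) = 632/105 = 6.02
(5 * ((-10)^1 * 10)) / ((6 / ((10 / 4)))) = -625 / 3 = -208.33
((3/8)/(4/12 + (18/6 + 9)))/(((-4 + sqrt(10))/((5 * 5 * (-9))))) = 8.17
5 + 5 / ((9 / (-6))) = 5 / 3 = 1.67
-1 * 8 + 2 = -6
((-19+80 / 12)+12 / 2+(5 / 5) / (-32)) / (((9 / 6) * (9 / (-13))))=7943 / 1296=6.13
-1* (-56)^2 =-3136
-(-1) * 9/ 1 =9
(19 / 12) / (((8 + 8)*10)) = 19 / 1920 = 0.01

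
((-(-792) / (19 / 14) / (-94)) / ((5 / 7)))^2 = 1506060864 / 19936225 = 75.54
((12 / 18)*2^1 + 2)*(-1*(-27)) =90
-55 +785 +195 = 925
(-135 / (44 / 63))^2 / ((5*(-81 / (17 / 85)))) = -35721 / 1936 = -18.45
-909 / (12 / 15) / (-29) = 4545 / 116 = 39.18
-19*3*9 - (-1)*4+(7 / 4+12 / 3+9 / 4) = -501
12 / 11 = 1.09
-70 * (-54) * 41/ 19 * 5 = 774900/ 19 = 40784.21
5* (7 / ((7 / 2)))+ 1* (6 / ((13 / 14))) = 214 / 13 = 16.46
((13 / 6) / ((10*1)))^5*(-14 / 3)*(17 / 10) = -44183867 / 11664000000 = -0.00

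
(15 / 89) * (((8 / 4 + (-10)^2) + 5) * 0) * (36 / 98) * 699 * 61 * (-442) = 0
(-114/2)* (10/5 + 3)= -285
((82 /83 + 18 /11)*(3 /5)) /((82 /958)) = 3443052 /187165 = 18.40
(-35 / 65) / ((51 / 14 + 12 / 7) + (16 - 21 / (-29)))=-0.02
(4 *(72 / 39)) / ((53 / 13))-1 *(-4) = 308 / 53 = 5.81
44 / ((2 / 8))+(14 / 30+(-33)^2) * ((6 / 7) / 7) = 75804 / 245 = 309.40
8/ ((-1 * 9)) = -0.89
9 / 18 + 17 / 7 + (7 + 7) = 237 / 14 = 16.93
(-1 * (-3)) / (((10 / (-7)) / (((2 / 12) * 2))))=-7 / 10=-0.70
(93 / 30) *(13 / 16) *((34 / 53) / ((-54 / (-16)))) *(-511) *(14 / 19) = -24506027 / 135945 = -180.26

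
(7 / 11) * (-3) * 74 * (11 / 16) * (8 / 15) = -259 / 5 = -51.80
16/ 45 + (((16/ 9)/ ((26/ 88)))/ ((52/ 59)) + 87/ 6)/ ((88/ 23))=7936759/ 1338480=5.93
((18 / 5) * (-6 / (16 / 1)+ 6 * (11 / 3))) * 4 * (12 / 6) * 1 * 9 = 28026 / 5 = 5605.20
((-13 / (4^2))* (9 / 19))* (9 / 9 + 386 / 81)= -6071 / 2736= -2.22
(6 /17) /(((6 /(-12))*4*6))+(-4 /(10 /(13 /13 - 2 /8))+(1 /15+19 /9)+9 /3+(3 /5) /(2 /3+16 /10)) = 7823 /1530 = 5.11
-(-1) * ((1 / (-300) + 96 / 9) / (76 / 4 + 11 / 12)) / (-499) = -3199 / 2981525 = -0.00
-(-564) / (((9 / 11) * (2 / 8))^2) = 363968 / 27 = 13480.30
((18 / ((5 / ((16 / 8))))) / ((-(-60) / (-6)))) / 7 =-18 / 175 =-0.10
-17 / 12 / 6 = -17 / 72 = -0.24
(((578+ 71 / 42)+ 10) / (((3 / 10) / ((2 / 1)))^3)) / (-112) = -6191750 / 3969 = -1560.03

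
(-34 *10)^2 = 115600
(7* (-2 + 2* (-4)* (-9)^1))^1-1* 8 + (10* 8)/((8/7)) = 552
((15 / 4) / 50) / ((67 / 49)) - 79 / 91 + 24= 5654777 / 243880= 23.19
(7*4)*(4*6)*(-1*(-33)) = 22176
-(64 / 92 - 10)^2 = -45796 / 529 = -86.57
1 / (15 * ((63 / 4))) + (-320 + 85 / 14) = -593317 / 1890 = -313.92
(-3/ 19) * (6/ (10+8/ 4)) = -3/ 38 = -0.08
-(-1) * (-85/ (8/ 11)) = -935/ 8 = -116.88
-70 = -70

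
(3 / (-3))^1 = -1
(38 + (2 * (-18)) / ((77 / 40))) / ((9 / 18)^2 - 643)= -5944 / 197967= -0.03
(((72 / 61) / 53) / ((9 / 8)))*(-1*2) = -128 / 3233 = -0.04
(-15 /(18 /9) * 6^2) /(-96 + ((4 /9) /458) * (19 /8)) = 445176 /158281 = 2.81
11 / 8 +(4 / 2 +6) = 75 / 8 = 9.38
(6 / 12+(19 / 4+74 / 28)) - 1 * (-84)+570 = 18533 / 28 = 661.89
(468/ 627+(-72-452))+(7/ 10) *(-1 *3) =-1097989/ 2090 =-525.35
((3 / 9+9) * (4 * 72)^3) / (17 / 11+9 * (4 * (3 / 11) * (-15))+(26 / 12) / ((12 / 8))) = -5518098432 / 3571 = -1545252.99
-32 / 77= -0.42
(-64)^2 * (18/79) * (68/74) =2506752/2923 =857.60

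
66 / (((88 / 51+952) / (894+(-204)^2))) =7154433 / 2432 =2941.79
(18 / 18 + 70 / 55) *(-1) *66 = -150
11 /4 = 2.75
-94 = -94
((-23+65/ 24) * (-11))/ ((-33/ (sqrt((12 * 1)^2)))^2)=974/ 33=29.52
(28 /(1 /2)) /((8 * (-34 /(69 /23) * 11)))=-21 /374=-0.06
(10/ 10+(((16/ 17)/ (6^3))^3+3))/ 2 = 193405162/ 96702579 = 2.00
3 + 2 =5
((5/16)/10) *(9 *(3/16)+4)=91/512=0.18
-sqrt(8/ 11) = -2*sqrt(22)/ 11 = -0.85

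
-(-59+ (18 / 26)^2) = 9890 / 169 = 58.52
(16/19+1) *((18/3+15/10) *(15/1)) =7875/38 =207.24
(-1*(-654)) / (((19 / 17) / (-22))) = -244596 / 19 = -12873.47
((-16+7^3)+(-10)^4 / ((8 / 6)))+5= 7832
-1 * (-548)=548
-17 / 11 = -1.55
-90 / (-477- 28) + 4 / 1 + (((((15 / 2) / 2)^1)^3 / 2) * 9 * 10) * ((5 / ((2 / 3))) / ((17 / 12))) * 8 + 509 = 693796383 / 6868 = 101018.69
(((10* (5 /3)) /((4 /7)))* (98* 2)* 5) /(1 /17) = 1457750 /3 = 485916.67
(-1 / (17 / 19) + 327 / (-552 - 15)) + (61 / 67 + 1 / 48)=-2628323 / 3444336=-0.76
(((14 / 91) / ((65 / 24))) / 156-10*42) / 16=-288356 / 10985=-26.25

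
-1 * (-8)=8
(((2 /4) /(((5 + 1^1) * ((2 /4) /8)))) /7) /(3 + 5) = 1 /42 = 0.02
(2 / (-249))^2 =4 / 62001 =0.00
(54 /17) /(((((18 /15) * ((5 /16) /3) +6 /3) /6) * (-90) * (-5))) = 0.02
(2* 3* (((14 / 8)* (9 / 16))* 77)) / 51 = 4851 / 544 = 8.92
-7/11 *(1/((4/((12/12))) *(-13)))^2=-7/29744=-0.00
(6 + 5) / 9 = 11 / 9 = 1.22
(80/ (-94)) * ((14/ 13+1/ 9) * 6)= -11120/ 1833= -6.07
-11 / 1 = -11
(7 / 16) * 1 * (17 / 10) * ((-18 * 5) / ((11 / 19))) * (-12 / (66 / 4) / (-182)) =-2907 / 6292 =-0.46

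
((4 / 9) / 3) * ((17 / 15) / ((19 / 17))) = 1156 / 7695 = 0.15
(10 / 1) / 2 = 5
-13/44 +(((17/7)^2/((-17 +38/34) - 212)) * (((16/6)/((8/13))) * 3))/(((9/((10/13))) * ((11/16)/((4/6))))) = -36458783/112756644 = -0.32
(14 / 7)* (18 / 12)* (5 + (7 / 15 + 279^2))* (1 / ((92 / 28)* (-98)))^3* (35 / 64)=-1167697 / 305245696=-0.00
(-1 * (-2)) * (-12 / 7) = -24 / 7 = -3.43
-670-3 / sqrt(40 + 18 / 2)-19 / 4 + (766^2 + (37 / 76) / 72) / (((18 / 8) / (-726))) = -679874262577 / 3591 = -189327280.03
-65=-65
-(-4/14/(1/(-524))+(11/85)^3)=-643612317/4298875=-149.72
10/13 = 0.77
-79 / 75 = -1.05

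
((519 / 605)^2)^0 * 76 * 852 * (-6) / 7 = -388512 / 7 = -55501.71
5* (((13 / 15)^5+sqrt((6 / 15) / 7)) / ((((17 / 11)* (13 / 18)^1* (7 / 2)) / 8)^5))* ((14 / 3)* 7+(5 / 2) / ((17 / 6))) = 181992972920203247616* sqrt(70) / 1054383327239848333+748942275391782912 / 253550076364375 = 4397.95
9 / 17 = 0.53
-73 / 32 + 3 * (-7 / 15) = -589 / 160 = -3.68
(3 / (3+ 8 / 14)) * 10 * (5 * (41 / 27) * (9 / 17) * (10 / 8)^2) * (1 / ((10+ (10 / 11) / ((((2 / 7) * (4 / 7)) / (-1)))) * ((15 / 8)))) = 12628 / 1989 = 6.35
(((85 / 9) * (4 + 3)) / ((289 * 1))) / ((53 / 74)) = 2590 / 8109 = 0.32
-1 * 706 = -706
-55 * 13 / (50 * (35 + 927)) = -11 / 740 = -0.01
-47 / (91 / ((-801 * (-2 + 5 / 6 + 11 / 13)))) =-313725 / 2366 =-132.60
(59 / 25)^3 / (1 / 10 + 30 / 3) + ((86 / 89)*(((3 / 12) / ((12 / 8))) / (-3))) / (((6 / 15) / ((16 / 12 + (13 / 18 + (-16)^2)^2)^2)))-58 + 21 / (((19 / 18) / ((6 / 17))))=-9994794308230026602805757 / 17144564190300000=-582971616.97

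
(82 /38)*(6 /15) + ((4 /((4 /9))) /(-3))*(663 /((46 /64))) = -6044674 /2185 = -2766.44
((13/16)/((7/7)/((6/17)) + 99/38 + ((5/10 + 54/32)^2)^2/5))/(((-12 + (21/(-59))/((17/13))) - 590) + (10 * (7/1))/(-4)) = -2029494272/15508995192985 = -0.00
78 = 78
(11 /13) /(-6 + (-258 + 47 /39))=-33 /10249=-0.00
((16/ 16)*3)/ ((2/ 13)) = 19.50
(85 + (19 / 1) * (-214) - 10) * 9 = -35919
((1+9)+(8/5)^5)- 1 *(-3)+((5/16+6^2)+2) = 3089913/50000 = 61.80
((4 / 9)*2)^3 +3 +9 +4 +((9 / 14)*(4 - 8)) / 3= 80858 / 5103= 15.85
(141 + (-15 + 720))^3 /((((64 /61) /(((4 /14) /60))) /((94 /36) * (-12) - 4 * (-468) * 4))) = 1147557383991 /56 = 20492096142.70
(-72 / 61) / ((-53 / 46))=3312 / 3233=1.02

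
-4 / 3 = -1.33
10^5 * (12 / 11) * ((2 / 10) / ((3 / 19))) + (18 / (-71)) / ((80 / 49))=138181.66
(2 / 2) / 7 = 1 / 7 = 0.14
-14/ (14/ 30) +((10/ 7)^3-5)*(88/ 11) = -16010/ 343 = -46.68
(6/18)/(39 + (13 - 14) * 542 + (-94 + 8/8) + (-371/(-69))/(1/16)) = -23/35188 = -0.00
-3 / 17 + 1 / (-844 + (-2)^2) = -2537 / 14280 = -0.18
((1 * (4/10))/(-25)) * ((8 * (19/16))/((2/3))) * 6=-171/125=-1.37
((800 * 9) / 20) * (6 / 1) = 2160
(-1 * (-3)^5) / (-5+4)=-243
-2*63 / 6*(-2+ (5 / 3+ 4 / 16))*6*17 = 357 / 2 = 178.50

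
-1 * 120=-120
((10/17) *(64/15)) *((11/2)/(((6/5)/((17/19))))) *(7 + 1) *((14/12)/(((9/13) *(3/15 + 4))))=457600/13851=33.04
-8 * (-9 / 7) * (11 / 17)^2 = 8712 / 2023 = 4.31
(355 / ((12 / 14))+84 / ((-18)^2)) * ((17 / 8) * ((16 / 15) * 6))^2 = 51740248 / 675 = 76652.22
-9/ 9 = -1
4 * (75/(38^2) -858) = -1238877/361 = -3431.79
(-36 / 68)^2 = 81 / 289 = 0.28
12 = 12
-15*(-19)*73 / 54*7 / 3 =48545 / 54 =898.98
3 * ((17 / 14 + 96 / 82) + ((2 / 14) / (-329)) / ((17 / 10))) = 22967991 / 3210382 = 7.15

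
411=411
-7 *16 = -112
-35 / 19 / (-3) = 0.61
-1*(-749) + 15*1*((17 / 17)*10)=899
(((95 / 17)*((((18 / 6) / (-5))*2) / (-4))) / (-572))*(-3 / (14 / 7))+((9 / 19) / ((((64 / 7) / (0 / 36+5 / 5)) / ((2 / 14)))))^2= 16000047 / 3594612736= 0.00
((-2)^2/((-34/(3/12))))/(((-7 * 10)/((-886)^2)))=196249/595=329.83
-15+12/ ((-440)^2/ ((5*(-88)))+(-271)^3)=-99514759/ 6634317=-15.00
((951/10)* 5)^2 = 904401/4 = 226100.25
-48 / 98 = -24 / 49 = -0.49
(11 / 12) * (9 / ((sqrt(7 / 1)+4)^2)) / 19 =253 / 2052 -22 * sqrt(7) / 513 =0.01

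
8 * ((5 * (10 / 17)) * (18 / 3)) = 2400 / 17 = 141.18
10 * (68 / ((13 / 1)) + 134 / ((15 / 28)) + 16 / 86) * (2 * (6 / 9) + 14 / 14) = 29999032 / 5031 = 5962.84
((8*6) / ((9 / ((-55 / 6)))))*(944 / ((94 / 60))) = -4153600 / 141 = -29458.16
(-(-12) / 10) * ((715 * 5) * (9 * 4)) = 154440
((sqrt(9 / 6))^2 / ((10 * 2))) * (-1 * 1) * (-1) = 3 / 40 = 0.08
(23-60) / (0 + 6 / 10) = -185 / 3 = -61.67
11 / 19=0.58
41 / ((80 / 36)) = 369 / 20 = 18.45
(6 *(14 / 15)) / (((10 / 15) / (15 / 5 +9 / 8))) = 693 / 20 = 34.65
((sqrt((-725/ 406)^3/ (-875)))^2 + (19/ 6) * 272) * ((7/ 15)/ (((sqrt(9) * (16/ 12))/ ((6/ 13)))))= 49633847/ 1070160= 46.38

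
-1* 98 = -98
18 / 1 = 18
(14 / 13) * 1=14 / 13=1.08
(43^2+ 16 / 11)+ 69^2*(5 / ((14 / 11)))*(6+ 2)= 11664105 / 77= 151481.88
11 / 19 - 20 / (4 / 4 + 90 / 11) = -3069 / 1919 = -1.60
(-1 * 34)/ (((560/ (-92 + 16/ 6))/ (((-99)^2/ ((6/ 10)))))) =1240371/ 14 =88597.93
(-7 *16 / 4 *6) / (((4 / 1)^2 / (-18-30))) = 504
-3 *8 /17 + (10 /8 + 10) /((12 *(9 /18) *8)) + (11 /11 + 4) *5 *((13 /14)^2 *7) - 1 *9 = 140.72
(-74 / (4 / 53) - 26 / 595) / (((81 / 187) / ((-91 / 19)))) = 2927353 / 270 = 10842.05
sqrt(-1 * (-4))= 2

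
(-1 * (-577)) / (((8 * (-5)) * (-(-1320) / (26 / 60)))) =-7501 / 1584000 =-0.00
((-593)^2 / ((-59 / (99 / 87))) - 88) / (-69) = 11754985 / 118059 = 99.57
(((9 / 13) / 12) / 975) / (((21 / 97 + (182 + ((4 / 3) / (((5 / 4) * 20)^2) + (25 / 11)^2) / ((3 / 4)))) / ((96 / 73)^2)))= 6084460800 / 11243933388522367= 0.00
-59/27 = -2.19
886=886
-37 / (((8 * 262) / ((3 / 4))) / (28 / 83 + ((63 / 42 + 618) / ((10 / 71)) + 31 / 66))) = -8916678137 / 153091840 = -58.24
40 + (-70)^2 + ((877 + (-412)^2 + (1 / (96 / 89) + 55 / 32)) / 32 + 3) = 10274.99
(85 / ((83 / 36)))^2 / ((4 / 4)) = 9363600 / 6889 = 1359.21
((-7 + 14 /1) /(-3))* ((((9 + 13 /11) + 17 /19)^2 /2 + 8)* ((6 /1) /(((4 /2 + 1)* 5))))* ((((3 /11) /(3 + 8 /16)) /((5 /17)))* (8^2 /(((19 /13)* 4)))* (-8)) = 342744253696 /228233225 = 1501.73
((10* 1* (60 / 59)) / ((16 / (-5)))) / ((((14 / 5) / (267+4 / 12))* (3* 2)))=-250625 / 4956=-50.57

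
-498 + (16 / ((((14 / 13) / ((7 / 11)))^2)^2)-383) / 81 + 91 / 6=-1156362263 / 2371842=-487.54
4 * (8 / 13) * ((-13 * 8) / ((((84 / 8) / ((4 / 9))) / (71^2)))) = -10323968 / 189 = -54624.17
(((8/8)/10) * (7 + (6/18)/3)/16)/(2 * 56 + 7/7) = 2/5085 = 0.00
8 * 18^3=46656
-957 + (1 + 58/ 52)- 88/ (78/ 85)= -81961/ 78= -1050.78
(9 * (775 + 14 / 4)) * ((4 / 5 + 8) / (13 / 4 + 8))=137016 / 25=5480.64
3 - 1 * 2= 1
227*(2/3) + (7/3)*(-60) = 34/3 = 11.33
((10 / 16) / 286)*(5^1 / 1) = 25 / 2288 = 0.01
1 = 1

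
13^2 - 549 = -380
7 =7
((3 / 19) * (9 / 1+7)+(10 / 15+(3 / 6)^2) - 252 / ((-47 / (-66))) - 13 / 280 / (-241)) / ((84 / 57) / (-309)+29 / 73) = -476330199237317 / 533503965400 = -892.83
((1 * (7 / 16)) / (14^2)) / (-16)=-1 / 7168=-0.00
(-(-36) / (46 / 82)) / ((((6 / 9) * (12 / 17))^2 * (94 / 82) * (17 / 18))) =2314737 / 8648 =267.66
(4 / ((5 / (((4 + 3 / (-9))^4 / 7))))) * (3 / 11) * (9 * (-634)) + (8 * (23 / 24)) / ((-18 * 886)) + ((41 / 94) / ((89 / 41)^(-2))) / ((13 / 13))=-103725965462701 / 3226838580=-32144.76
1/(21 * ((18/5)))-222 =-83911/378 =-221.99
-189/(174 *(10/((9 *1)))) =-567/580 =-0.98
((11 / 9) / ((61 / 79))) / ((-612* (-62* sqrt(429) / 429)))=869* sqrt(429) / 20831256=0.00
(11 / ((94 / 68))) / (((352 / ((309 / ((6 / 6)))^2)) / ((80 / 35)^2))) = 25970832 / 2303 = 11276.96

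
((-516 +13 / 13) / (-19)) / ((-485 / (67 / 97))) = -6901 / 178771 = -0.04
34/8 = 17/4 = 4.25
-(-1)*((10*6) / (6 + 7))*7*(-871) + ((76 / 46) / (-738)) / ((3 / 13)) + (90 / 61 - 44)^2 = -2494672347031 / 94740381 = -26331.67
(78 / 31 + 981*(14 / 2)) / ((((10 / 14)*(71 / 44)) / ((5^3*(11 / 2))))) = 9018644250 / 2201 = 4097521.24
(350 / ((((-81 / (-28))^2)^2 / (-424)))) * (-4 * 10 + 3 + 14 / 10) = 3247252234240 / 43046721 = 75435.53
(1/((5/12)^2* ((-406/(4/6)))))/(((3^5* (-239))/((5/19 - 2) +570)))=57584/622230525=0.00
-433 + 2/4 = -865/2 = -432.50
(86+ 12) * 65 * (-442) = -2815540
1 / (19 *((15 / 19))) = 1 / 15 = 0.07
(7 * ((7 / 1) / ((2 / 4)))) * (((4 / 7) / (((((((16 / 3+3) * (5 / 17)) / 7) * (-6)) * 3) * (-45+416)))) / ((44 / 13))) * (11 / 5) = -1547 / 99375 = -0.02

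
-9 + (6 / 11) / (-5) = -501 / 55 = -9.11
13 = 13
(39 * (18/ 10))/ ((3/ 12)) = 1404/ 5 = 280.80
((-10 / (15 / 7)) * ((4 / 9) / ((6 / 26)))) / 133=-0.07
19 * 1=19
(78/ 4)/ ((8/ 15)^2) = 8775/ 128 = 68.55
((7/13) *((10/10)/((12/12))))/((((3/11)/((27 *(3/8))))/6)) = 6237/52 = 119.94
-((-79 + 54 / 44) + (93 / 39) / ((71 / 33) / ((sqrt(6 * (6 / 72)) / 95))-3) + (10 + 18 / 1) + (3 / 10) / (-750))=1618890030701857 / 32525439017500-6900135 * sqrt(2) / 1182743237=49.76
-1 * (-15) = 15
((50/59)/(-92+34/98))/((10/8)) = -1960/264969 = -0.01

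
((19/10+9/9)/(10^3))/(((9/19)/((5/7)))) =551/126000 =0.00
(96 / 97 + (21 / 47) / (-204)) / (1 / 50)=7653425 / 155006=49.38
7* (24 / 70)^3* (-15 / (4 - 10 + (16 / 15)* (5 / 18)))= 69984 / 94325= 0.74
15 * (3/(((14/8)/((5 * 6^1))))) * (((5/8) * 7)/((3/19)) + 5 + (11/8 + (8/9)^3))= 5071750/189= 26834.66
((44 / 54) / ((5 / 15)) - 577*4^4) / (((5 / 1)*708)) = -664693 / 15930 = -41.73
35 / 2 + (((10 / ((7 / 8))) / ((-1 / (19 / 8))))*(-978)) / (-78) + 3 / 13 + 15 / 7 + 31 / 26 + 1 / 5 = -145174 / 455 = -319.06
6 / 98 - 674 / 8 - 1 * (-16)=-13365 / 196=-68.19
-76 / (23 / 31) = -2356 / 23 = -102.43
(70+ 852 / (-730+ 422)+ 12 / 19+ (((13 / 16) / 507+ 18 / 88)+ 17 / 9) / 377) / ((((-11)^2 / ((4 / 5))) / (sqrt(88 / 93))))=70076942281 * sqrt(2046) / 7261725981510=0.44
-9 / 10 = -0.90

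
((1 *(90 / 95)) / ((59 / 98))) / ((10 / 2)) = 1764 / 5605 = 0.31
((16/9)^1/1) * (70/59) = 1120/531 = 2.11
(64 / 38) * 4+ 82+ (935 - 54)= 18425 / 19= 969.74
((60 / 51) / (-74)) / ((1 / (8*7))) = -560 / 629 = -0.89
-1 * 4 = -4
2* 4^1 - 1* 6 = 2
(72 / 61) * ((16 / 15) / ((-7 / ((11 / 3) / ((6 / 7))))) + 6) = 5776 / 915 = 6.31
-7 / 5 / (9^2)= -7 / 405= -0.02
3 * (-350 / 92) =-11.41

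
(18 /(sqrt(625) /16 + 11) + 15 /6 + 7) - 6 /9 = 4127 /402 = 10.27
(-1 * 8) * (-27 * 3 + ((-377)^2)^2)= -161605220480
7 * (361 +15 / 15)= 2534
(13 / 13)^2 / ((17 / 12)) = 12 / 17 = 0.71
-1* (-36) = 36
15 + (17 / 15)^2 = 3664 / 225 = 16.28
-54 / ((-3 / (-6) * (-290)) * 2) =27 / 145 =0.19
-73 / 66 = -1.11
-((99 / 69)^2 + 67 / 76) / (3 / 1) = -118207 / 120612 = -0.98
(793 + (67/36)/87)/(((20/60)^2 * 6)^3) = 2483743/928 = 2676.45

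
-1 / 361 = -0.00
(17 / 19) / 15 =17 / 285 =0.06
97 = 97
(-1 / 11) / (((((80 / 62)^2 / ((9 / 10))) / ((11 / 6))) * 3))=-961 / 32000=-0.03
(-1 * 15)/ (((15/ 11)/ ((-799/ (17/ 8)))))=4136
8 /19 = 0.42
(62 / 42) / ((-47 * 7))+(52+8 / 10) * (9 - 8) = 1823821 / 34545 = 52.80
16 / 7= 2.29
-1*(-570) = 570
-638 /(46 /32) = -10208 /23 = -443.83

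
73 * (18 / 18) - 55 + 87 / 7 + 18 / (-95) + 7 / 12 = 245963 / 7980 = 30.82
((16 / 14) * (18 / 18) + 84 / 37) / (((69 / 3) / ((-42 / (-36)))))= 442 / 2553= 0.17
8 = 8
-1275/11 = -115.91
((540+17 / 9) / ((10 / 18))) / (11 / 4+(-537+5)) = -19508 / 10585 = -1.84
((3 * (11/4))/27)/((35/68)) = 0.59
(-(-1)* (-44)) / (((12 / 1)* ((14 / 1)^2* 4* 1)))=-11 / 2352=-0.00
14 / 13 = 1.08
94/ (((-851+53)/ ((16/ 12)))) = -188/ 1197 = -0.16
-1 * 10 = -10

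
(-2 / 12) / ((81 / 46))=-23 / 243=-0.09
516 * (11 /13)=436.62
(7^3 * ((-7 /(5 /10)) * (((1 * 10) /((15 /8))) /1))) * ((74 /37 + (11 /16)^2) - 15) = 2566669 /8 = 320833.62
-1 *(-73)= 73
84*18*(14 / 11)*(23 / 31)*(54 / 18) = 1460592 / 341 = 4283.26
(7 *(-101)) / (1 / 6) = -4242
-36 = -36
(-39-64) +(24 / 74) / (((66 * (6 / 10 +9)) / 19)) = -1006009 / 9768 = -102.99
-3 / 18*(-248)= 41.33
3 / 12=1 / 4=0.25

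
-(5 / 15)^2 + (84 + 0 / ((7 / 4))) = 755 / 9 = 83.89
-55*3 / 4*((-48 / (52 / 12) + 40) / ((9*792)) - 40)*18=2316365 / 78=29696.99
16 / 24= 2 / 3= 0.67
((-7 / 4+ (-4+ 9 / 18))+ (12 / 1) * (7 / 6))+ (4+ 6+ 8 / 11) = 857 / 44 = 19.48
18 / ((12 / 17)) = 51 / 2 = 25.50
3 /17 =0.18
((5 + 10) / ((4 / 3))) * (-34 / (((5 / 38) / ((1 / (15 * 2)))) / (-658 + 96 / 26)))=4121157 / 65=63402.42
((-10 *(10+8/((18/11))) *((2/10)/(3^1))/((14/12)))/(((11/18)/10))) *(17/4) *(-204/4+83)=-1457920/77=-18934.03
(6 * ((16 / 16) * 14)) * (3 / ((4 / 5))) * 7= 2205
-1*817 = -817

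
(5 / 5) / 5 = 1 / 5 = 0.20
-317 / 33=-9.61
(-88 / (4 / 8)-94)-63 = -333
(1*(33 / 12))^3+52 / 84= 28783 / 1344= 21.42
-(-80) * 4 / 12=80 / 3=26.67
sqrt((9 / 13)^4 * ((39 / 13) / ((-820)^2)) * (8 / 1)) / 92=0.00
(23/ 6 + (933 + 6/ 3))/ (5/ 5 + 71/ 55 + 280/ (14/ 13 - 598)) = 30052055/ 58317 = 515.32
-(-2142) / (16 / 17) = 18207 / 8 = 2275.88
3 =3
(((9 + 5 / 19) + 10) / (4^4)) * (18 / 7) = 1647 / 8512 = 0.19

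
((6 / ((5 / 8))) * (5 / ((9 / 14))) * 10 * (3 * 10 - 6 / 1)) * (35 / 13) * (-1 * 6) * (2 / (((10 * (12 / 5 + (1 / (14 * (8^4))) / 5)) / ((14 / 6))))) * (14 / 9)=-7049366732800 / 80511093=-87557.71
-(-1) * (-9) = -9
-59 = -59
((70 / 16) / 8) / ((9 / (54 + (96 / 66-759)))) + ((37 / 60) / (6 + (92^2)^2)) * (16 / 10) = -42.75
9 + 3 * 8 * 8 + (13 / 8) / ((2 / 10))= 209.12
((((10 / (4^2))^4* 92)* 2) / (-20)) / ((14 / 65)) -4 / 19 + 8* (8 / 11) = -5453291 / 5992448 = -0.91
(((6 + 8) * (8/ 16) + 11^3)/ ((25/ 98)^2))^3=2121899421750662711808/ 244140625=8691300031490.71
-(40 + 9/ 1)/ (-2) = 49/ 2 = 24.50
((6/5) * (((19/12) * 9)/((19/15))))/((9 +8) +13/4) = 2/3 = 0.67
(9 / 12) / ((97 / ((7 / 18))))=7 / 2328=0.00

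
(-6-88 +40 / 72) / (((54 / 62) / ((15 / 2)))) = -130355 / 162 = -804.66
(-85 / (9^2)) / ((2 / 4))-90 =-7460 / 81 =-92.10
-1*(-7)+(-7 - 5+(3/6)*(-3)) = -6.50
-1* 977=-977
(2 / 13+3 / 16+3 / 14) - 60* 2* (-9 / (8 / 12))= 2359529 / 1456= 1620.56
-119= -119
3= 3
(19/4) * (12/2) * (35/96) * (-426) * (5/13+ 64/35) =-4075329/416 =-9796.46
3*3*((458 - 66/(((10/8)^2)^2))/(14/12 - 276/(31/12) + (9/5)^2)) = -37.87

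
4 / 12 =1 / 3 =0.33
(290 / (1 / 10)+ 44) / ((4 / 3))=2208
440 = 440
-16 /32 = -1 /2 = -0.50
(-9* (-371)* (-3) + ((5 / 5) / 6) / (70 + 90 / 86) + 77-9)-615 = -193638077 / 18330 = -10564.00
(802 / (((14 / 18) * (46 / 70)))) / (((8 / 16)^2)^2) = 577440 / 23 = 25106.09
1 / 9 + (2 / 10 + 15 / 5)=149 / 45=3.31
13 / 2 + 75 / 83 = 1229 / 166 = 7.40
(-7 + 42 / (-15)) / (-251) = 49 / 1255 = 0.04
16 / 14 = 8 / 7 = 1.14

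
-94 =-94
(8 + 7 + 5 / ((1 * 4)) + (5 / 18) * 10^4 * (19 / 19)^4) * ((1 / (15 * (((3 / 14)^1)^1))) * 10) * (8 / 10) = 563276 / 81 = 6954.02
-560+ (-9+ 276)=-293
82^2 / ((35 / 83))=558092 / 35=15945.49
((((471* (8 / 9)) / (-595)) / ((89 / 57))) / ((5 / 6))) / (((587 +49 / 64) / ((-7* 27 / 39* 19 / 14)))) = 261167616 / 43160178425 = 0.01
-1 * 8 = -8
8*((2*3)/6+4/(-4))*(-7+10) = 0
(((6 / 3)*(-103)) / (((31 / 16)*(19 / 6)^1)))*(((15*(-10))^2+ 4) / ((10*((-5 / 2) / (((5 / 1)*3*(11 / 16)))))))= 917893152 / 2945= 311678.49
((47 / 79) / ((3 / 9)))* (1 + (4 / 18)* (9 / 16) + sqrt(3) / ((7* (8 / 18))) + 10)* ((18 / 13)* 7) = 11421* sqrt(3) / 2054 + 790587 / 4108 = 202.08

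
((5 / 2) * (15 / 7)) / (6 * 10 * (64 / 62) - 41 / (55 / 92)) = -127875 / 158648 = -0.81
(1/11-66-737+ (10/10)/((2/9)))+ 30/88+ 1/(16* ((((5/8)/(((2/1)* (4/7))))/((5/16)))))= -122897/154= -798.03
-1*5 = -5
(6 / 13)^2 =36 / 169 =0.21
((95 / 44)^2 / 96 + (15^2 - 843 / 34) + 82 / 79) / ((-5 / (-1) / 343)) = 13808.66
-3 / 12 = -1 / 4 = -0.25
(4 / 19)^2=16 / 361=0.04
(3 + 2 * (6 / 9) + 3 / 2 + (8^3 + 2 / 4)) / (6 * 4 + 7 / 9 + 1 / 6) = 20.78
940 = 940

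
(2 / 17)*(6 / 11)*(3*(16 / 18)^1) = 32 / 187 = 0.17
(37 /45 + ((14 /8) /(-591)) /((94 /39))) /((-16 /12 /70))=-19155983 /444432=-43.10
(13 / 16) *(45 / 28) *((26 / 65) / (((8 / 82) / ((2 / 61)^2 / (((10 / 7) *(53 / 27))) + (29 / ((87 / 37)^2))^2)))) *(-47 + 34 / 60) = -196019274228703601 / 28659939782400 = -6839.49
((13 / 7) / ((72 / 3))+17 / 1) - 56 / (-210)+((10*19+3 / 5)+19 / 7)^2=1099200059 / 29400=37387.76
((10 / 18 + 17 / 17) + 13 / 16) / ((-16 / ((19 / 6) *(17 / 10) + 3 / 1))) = -171523 / 138240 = -1.24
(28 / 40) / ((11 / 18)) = 1.15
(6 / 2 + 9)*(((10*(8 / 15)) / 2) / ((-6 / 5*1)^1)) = -80 / 3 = -26.67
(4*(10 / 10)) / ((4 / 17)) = 17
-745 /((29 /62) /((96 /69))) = -1478080 /667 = -2216.01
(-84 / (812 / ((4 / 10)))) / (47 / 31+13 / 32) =-5952 / 276515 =-0.02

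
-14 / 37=-0.38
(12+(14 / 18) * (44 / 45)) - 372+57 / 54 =-290129 / 810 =-358.18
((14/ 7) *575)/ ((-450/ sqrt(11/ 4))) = -4.24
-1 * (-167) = 167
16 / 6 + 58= 182 / 3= 60.67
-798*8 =-6384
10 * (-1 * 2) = -20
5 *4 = 20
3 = 3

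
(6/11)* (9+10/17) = 978/187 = 5.23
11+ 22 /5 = 77 /5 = 15.40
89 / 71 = 1.25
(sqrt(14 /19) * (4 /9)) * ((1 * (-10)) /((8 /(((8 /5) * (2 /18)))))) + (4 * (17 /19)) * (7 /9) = 476 /171- 8 * sqrt(266) /1539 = 2.70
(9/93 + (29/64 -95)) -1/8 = -187637/1984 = -94.58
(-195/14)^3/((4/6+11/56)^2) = -21354840/5887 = -3627.46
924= 924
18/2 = 9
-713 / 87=-8.20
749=749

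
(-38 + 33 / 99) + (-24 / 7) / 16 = -1591 / 42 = -37.88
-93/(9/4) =-124/3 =-41.33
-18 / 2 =-9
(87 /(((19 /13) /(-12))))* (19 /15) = -4524 /5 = -904.80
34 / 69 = 0.49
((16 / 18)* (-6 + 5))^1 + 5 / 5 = 1 / 9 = 0.11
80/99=0.81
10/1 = 10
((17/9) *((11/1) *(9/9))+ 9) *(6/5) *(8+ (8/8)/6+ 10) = 29212/45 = 649.16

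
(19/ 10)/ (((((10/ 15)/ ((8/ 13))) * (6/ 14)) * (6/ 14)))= 1862/ 195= 9.55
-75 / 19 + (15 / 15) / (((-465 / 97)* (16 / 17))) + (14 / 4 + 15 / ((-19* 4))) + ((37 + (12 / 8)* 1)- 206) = -23800271 / 141360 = -168.37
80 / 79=1.01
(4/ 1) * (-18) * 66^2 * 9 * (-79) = 222992352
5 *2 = 10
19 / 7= 2.71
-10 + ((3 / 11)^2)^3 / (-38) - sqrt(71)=-673193909 / 67319318 - sqrt(71)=-18.43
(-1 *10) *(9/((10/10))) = -90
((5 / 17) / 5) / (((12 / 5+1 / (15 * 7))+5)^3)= 1157625 / 8005486184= 0.00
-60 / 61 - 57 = -3537 / 61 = -57.98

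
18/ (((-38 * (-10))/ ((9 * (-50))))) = -405/ 19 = -21.32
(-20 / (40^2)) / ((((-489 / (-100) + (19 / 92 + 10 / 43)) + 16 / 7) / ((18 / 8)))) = -311535 / 84347552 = -0.00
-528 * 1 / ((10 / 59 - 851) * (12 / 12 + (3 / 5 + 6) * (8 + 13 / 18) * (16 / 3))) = 467280 / 231936113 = 0.00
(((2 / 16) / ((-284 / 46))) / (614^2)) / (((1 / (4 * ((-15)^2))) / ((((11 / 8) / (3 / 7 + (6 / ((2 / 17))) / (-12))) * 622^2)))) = 38540900475 / 5728077224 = 6.73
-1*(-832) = 832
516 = 516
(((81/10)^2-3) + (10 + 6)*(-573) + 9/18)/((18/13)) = -11836357/1800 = -6575.75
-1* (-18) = 18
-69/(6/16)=-184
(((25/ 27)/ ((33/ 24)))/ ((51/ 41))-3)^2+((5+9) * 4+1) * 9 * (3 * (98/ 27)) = 1282991859955/ 229431609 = 5592.04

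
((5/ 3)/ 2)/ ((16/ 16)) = 0.83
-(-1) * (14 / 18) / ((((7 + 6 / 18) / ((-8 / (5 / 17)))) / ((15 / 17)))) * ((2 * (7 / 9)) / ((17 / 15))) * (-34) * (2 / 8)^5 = 245 / 2112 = 0.12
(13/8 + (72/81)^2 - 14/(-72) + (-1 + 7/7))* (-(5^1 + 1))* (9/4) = -1691/48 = -35.23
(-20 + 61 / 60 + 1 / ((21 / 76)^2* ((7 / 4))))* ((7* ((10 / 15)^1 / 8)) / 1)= -709951 / 105840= -6.71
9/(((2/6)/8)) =216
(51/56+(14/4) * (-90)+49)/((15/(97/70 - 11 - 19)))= 5946907/11760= 505.69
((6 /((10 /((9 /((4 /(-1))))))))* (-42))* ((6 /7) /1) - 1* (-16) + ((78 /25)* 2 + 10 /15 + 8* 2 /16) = 5438 /75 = 72.51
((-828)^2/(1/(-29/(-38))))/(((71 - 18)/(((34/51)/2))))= 3313656/1007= 3290.62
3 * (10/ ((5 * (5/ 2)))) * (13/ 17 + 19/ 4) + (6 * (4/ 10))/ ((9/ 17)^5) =70.94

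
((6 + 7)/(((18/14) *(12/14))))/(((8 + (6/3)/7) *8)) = 4459/25056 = 0.18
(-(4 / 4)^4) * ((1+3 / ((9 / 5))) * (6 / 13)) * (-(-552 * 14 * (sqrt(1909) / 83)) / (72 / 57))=-97888 * sqrt(1909) / 1079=-3963.79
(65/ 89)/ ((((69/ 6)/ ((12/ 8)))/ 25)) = 4875/ 2047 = 2.38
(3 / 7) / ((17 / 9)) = 27 / 119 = 0.23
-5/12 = -0.42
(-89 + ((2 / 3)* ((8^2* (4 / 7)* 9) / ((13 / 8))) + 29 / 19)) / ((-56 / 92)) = -945645 / 12103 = -78.13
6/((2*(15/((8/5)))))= 0.32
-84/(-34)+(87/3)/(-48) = 1523/816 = 1.87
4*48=192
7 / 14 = 1 / 2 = 0.50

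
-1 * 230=-230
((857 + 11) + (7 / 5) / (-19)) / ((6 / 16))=659624 / 285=2314.47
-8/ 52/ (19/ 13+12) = -2/ 175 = -0.01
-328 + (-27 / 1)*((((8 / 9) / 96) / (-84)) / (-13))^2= -168967378945 / 515144448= -328.00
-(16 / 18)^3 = -512 / 729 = -0.70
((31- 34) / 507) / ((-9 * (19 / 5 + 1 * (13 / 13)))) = 5 / 36504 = 0.00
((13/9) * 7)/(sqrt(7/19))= 13 * sqrt(133)/9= 16.66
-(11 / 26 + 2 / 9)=-151 / 234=-0.65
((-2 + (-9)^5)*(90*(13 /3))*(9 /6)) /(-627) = 11514945 /209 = 55095.43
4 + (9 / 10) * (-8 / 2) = 2 / 5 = 0.40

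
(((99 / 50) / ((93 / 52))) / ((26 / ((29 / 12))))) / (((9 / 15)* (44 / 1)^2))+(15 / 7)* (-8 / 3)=-13094197 / 2291520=-5.71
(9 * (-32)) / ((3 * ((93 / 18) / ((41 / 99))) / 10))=-26240 / 341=-76.95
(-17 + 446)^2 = 184041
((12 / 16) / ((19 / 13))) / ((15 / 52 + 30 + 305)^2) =26364 / 5775605275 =0.00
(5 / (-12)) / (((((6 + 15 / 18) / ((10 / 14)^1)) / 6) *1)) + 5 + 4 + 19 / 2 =18.24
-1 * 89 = -89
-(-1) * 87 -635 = -548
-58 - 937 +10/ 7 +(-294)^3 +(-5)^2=-177892068/ 7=-25413152.57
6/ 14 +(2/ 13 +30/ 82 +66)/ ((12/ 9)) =750951/ 14924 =50.32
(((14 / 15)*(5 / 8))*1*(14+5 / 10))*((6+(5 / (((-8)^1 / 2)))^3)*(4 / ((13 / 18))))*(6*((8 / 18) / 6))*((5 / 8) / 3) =262885 / 14976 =17.55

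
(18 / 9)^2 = 4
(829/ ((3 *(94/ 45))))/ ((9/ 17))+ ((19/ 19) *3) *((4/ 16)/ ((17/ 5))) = 2397925/ 9588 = 250.10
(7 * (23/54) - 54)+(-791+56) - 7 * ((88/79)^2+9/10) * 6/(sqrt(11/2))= -42445/54 - 2805789 * sqrt(22)/343255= -824.36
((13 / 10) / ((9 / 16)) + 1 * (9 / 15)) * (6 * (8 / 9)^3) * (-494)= -6060.09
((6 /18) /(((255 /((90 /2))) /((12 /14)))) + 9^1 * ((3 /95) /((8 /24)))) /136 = 10209 /1537480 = 0.01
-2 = -2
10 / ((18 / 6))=10 / 3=3.33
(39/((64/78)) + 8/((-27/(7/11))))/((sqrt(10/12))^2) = 56.81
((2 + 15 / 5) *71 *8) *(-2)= -5680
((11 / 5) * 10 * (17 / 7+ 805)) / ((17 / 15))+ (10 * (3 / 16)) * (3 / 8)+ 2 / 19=2268151537 / 144704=15674.42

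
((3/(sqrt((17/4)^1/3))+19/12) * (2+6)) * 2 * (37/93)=2812/279+1184 * sqrt(51)/527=26.12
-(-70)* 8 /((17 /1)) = 560 /17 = 32.94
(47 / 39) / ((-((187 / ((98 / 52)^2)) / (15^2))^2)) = -4572207793125 / 207739918672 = -22.01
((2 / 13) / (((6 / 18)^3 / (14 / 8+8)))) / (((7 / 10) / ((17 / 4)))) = 6885 / 28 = 245.89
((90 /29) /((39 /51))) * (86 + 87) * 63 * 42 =700369740 /377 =1857744.67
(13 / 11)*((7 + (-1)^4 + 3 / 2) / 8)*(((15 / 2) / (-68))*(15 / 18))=-6175 / 47872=-0.13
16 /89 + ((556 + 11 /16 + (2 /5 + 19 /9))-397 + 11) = 11110087 /64080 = 173.38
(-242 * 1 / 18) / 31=-121 / 279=-0.43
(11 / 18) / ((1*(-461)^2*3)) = 11 / 11476134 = 0.00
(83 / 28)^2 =6889 / 784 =8.79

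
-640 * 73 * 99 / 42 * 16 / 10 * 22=-27134976 / 7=-3876425.14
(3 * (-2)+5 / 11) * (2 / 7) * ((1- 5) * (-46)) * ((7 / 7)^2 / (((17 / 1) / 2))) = -44896 / 1309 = -34.30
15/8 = 1.88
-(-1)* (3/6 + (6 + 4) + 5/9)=199/18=11.06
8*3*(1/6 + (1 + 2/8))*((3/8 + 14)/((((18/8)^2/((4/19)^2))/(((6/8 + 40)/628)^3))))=8466610385/7242210637632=0.00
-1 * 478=-478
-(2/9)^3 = -8/729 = -0.01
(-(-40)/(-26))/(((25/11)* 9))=-44/585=-0.08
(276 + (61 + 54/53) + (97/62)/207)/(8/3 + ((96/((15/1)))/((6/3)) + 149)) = 2.18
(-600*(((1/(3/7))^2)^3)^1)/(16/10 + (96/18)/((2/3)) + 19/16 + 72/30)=-376476800/51273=-7342.59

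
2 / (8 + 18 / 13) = 13 / 61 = 0.21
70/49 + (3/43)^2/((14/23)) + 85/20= 294405/51772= 5.69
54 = 54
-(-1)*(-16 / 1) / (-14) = 8 / 7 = 1.14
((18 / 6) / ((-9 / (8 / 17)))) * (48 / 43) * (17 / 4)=-32 / 43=-0.74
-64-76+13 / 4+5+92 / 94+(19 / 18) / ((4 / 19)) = -125.76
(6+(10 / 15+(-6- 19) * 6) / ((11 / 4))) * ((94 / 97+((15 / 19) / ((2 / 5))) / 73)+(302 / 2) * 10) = -324040921367 / 4439787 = -72985.69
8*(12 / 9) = 32 / 3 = 10.67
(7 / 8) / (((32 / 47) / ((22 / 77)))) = 47 / 128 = 0.37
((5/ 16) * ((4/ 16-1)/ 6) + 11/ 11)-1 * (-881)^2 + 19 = -99346053/ 128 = -776141.04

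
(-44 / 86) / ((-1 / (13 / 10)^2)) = 1859 / 2150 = 0.86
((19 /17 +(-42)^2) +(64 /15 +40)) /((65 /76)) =35065868 /16575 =2115.59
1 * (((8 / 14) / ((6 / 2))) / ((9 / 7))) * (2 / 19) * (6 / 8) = 2 / 171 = 0.01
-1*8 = -8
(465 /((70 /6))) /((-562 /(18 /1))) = -2511 /1967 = -1.28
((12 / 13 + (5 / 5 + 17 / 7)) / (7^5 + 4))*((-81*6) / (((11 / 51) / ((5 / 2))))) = -2230740 / 1529801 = -1.46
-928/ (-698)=464/ 349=1.33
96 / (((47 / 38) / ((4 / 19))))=768 / 47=16.34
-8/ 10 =-4/ 5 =-0.80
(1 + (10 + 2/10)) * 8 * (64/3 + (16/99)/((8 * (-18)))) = 1911.37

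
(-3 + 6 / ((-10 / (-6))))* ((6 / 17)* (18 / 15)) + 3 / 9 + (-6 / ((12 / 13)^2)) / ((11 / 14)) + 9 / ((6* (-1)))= -553969 / 56100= -9.87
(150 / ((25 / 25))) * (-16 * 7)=-16800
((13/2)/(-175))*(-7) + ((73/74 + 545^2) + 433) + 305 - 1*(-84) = 275509628/925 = 297848.25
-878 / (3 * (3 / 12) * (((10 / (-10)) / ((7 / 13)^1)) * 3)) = 24584 / 117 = 210.12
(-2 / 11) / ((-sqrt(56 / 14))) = 1 / 11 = 0.09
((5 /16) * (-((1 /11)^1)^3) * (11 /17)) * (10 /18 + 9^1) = -215 /148104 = -0.00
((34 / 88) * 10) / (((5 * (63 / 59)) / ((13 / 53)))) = 13039 / 73458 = 0.18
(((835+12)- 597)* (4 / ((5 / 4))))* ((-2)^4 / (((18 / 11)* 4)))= 17600 / 9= 1955.56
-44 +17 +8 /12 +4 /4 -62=-262 /3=-87.33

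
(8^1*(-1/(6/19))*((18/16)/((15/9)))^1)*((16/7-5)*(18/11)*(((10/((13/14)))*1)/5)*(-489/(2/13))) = -28597698/55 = -519958.15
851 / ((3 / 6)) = 1702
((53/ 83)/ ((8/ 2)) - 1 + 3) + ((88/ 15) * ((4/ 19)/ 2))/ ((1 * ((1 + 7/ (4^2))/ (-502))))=-464625889/ 2176260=-213.50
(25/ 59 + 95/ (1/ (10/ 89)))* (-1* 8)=-466200/ 5251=-88.78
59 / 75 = 0.79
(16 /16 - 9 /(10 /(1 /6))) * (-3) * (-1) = 51 /20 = 2.55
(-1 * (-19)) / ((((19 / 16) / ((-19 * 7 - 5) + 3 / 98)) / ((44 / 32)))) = -148731 / 49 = -3035.33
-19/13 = -1.46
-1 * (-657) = 657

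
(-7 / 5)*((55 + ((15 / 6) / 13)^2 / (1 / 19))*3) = -158151 / 676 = -233.95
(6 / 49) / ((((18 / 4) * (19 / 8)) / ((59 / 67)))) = 1888 / 187131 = 0.01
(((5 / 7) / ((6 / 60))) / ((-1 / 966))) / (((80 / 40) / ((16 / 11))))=-55200 / 11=-5018.18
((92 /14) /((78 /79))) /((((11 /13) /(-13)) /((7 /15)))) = -23621 /495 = -47.72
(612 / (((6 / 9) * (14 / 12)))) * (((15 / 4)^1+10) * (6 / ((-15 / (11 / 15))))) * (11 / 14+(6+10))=-2610333 / 49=-53272.10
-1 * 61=-61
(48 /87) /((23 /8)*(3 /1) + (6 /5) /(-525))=112000 /1750411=0.06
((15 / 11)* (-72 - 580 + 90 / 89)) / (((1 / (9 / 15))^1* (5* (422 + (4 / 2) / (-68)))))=-17729028 / 70228565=-0.25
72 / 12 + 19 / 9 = 73 / 9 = 8.11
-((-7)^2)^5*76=-21468118924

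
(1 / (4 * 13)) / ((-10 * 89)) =-1 / 46280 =-0.00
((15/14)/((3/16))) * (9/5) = 72/7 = 10.29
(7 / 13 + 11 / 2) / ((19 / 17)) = 2669 / 494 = 5.40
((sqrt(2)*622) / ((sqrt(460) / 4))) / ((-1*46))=-622*sqrt(230) / 2645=-3.57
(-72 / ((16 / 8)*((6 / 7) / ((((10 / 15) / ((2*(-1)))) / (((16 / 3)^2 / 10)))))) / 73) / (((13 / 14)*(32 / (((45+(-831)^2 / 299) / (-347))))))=-97022205 / 6301542208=-0.02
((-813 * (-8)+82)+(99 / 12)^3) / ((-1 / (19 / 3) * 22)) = -8691379 / 4224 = -2057.62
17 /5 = 3.40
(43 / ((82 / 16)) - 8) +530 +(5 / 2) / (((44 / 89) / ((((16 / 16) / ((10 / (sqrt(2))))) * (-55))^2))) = 548631 / 656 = 836.33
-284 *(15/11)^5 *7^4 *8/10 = -414244530000/161051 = -2572132.62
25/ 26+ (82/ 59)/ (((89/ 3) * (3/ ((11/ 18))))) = 1193201/ 1228734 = 0.97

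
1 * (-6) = -6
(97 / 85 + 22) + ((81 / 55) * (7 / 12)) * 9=23093 / 748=30.87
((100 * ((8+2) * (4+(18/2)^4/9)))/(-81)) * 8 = -5864000/81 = -72395.06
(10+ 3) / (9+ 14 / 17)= 221 / 167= 1.32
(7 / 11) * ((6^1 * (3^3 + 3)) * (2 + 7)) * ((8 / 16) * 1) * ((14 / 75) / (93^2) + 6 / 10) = 16347198 / 52855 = 309.28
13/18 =0.72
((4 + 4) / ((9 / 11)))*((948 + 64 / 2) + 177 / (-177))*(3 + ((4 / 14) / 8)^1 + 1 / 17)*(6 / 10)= 10575158 / 595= 17773.37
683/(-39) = -683/39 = -17.51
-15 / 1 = -15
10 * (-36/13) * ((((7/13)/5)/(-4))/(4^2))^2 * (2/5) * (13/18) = -49/2163200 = -0.00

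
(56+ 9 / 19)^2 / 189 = 1151329 / 68229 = 16.87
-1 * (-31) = 31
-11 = -11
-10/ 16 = -5/ 8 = -0.62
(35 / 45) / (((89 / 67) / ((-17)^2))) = 135541 / 801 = 169.21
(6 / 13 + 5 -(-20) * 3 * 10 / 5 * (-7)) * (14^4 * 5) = -2083875920 / 13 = -160298147.69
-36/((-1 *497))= 36/497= 0.07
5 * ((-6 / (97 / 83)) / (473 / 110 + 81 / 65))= -323700 / 69937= -4.63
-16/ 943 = -0.02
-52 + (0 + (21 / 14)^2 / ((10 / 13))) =-1963 / 40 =-49.08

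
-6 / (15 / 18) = -36 / 5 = -7.20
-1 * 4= -4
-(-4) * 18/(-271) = -72/271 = -0.27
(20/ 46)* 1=10/ 23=0.43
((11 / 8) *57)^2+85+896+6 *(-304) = 339177 / 64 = 5299.64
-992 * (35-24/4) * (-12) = 345216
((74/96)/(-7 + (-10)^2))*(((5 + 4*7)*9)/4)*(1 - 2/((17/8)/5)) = -76923/33728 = -2.28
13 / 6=2.17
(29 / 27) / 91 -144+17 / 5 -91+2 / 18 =-2843696 / 12285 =-231.48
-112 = -112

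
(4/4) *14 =14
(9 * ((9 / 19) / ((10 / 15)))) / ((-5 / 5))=-243 / 38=-6.39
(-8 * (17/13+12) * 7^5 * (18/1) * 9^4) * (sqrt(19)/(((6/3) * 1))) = -1373532175512 * sqrt(19)/13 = -460545226827.57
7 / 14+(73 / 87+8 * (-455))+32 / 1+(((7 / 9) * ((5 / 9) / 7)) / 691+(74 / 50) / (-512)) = -74933615084083 / 20776435200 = -3606.66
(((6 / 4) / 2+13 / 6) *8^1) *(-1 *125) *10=-87500 / 3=-29166.67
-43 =-43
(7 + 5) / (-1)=-12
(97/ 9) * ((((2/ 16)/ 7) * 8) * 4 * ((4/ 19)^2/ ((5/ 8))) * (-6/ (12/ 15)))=-24832/ 7581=-3.28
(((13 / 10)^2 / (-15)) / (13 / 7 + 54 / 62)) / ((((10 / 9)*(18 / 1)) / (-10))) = 0.02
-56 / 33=-1.70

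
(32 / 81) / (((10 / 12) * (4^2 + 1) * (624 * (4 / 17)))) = 1 / 5265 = 0.00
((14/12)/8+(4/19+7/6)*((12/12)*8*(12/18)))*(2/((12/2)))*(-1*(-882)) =1004255/456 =2202.31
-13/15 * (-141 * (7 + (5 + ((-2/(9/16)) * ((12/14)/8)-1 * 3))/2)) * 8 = 801632/105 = 7634.59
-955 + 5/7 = -954.29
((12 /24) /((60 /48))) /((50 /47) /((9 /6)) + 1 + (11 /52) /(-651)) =0.23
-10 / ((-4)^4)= -5 / 128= -0.04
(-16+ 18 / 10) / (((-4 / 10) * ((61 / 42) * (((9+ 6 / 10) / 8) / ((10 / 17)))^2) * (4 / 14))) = 2174375 / 105774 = 20.56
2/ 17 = 0.12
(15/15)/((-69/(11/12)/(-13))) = 143/828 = 0.17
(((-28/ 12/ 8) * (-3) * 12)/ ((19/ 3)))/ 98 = 9/ 532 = 0.02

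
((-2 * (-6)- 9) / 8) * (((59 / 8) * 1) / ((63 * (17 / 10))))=295 / 11424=0.03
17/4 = 4.25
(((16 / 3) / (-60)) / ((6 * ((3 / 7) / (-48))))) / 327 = 224 / 44145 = 0.01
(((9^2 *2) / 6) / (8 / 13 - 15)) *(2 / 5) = -702 / 935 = -0.75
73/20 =3.65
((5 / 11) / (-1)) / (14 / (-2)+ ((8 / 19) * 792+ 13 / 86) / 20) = -163400 / 3480213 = -0.05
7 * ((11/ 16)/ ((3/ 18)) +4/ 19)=4613/ 152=30.35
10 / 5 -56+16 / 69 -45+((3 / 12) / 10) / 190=-51793931 / 524400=-98.77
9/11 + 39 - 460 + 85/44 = -1673/4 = -418.25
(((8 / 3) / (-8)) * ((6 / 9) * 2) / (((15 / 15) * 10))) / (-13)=2 / 585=0.00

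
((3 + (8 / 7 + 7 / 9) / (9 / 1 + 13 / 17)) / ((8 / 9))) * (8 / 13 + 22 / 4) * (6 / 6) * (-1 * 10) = -26577645 / 120848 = -219.93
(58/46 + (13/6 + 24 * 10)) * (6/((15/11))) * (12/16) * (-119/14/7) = -897413/920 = -975.45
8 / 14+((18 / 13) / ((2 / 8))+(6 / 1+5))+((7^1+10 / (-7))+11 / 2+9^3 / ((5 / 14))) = 1883137 / 910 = 2069.38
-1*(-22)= 22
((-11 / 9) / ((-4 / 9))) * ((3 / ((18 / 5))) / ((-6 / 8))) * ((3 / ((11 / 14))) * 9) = -105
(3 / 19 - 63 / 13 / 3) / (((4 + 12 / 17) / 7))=-1071 / 494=-2.17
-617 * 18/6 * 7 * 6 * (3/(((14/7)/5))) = -583065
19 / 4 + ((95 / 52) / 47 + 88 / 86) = 152702 / 26273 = 5.81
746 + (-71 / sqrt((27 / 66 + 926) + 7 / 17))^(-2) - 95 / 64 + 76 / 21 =948078005863 / 1266944448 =748.32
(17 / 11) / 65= 17 / 715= 0.02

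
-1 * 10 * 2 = -20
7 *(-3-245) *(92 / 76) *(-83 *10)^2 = -27506399200 / 19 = -1447705221.05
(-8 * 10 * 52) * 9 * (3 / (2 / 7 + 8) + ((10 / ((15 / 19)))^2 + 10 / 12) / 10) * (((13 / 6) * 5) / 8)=-72735065 / 87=-836035.23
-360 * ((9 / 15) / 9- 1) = 336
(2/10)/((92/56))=0.12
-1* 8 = -8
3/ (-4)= -3/ 4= -0.75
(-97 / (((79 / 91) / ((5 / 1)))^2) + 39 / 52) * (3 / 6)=-1608.46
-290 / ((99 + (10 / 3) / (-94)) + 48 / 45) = -2.90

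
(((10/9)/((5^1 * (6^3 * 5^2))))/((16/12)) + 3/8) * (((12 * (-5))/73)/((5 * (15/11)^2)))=-0.03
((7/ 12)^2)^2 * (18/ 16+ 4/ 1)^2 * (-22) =-44396891/ 663552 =-66.91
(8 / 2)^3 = 64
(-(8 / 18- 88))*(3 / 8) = 197 / 6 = 32.83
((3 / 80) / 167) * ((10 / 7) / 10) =3 / 93520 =0.00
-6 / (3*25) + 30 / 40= 67 / 100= 0.67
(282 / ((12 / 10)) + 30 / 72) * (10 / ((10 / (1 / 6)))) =2825 / 72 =39.24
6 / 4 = 3 / 2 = 1.50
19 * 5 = 95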